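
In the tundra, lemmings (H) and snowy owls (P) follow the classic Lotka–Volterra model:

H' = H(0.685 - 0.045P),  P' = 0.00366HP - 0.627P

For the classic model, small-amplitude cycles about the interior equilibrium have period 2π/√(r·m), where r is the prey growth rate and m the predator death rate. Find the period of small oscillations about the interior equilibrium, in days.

Here r = 0.685 and m = 0.627, so r·m = 0.429.
ω = √0.429 = 0.655 per day, hence T = 2π/ω ≈ 9.59 days.

T ≈ 9.59 days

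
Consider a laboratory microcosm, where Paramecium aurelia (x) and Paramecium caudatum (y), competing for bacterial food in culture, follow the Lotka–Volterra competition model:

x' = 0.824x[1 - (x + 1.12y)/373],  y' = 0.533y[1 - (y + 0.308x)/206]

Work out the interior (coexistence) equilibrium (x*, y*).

x* ≈ 217, y* ≈ 139

Setting both brackets to zero gives the nullclines x + 1.12y = 373 and 0.308x + y = 206.
Substituting y = 206 - 0.308x into the first: x(1 - 1.12·0.308) = 373 - 1.12·206.
So x* = 142/0.655 = 217, and then y* = 206 - 0.308·217 = 139.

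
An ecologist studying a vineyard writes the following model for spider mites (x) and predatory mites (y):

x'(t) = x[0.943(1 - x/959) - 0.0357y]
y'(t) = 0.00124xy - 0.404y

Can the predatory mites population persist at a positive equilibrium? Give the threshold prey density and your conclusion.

Threshold x = 326; K > 326, so yes, the predator persists.

The predator equation gives dy/dt > 0 only when x > 0.404/0.00124 = 326.
Without the predator, x → K = 959. Since 959 > 326, the predator can invade and persist.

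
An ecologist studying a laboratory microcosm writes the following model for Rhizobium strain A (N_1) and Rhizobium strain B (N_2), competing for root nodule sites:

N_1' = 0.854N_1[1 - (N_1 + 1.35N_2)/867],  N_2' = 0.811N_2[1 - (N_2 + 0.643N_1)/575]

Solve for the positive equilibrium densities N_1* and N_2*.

Setting both brackets to zero gives the nullclines N_1 + 1.35N_2 = 867 and 0.643N_1 + N_2 = 575.
Substituting N_2 = 575 - 0.643N_1 into the first: N_1(1 - 1.35·0.643) = 867 - 1.35·575.
So N_1* = 90.8/0.132 = 688, and then N_2* = 575 - 0.643·688 = 133.

N_1* ≈ 688, N_2* ≈ 133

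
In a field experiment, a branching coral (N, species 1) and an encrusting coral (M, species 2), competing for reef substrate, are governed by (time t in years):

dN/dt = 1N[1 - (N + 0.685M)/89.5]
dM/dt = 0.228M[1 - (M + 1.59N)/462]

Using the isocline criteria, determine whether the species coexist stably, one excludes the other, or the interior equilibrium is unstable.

species 2 excludes species 1

Compare the nullcline intercepts: K1/α12 = 89.5/0.685 = 131 < K2 = 462; K2/α21 = 462/1.59 = 291 > K1 = 89.5.
Since the inequalities point opposite ways, species 2 can invade but species 1 cannot.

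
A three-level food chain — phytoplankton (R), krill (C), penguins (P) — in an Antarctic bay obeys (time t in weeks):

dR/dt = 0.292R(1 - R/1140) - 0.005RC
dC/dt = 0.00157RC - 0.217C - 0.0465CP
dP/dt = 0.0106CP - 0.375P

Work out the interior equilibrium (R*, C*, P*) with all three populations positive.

From dP/dt = 0: 0.0106C* = 0.375, so C* = 35.4.
From dR/dt = 0: 0.292(1 - R*/1140) = 0.005·35.4, giving R* = 1140·(1 - 0.606) = 449.
From dC/dt = 0: 0.00157·449 - 0.217 = 0.0465P*, so P* = 0.489/0.0465 = 10.5.

R* ≈ 449, C* ≈ 35.4, P* ≈ 10.5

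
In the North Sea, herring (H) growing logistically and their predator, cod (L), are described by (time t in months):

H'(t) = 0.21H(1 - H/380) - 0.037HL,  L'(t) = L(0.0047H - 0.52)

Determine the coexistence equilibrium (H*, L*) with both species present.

H* ≈ 111, L* ≈ 4.02

From dL/dt = 0 with L > 0: 0.0047H* = 0.52, so H* = 111.
Substitute into dH/dt = 0: 0.21(1 - 111/380) = 0.037L*.
The bracket is 0.709, giving L* = 0.149/0.037 = 4.02.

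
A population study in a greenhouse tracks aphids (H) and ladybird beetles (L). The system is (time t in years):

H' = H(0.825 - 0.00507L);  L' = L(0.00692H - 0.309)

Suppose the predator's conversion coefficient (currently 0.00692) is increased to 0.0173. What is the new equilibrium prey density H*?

H* ≈ 17.9

At the interior fixed point, setting dL/dt = 0 with L > 0 fixes H* = (predator death rate)/(HL coefficient) — independent of the other coefficients.
With the change, H* = 0.309/0.0173 = 17.9; it falls from 44.7.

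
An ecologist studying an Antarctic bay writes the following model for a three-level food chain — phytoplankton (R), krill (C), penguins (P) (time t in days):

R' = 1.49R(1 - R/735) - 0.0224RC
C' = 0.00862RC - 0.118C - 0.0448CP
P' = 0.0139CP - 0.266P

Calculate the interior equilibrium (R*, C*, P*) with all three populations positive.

R* ≈ 524, C* ≈ 19.1, P* ≈ 98.1

From dP/dt = 0: 0.0139C* = 0.266, so C* = 19.1.
From dR/dt = 0: 1.49(1 - R*/735) = 0.0224·19.1, giving R* = 735·(1 - 0.288) = 524.
From dC/dt = 0: 0.00862·524 - 0.118 = 0.0448P*, so P* = 4.39/0.0448 = 98.1.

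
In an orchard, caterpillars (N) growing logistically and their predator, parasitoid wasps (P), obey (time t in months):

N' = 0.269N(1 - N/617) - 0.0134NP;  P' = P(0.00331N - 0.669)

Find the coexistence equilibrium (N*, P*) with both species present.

N* ≈ 202, P* ≈ 13.5

From dP/dt = 0 with P > 0: 0.00331N* = 0.669, so N* = 202.
Substitute into dN/dt = 0: 0.269(1 - 202/617) = 0.0134P*.
The bracket is 0.672, giving P* = 0.181/0.0134 = 13.5.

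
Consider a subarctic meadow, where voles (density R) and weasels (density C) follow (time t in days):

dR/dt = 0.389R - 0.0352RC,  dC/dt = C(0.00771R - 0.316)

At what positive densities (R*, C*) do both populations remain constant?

Set dC/dt = 0 with C > 0: 0.00771R - 0.316 = 0, so R* = 0.316/0.00771 = 41.
Set dR/dt = 0 with R > 0: 0.389 - 0.0352C = 0, so C* = 0.389/0.0352 = 11.1.

R* ≈ 41, C* ≈ 11.1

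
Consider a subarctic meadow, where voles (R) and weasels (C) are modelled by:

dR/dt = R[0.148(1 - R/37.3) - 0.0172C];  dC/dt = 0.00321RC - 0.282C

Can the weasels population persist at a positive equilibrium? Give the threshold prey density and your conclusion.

The predator equation gives dC/dt > 0 only when R > 0.282/0.00321 = 87.9.
Without the predator, R → K = 37.3. Since 37.3 < 87.9, the predator cannot invade.

Threshold R = 87.9; K < 87.9, so no, the predator goes extinct.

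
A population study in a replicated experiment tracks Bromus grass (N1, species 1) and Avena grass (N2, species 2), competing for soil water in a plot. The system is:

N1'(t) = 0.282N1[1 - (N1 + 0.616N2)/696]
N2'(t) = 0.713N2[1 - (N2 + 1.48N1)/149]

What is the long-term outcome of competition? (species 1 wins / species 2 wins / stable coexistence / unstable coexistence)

species 1 excludes species 2

Compare the nullcline intercepts: K1/α12 = 696/0.616 = 1130 > K2 = 149; K2/α21 = 149/1.48 = 101 < K1 = 696.
Since the inequalities point opposite ways, species 1 can invade but species 2 cannot.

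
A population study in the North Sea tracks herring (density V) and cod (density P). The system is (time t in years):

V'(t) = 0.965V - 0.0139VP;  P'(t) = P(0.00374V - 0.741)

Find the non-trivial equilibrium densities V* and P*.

Set dP/dt = 0 with P > 0: 0.00374V - 0.741 = 0, so V* = 0.741/0.00374 = 198.
Set dV/dt = 0 with V > 0: 0.965 - 0.0139P = 0, so P* = 0.965/0.0139 = 69.4.

V* ≈ 198, P* ≈ 69.4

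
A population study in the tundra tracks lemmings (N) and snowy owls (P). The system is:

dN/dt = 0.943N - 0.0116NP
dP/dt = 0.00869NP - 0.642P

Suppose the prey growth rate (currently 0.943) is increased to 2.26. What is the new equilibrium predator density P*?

P* ≈ 195

At the interior fixed point, setting dN/dt = 0 with N > 0 fixes P* = (prey growth rate)/(NP coefficient) — independent of the other coefficients.
With the change, P* = 2.26/0.0116 = 195; it rises from 81.3.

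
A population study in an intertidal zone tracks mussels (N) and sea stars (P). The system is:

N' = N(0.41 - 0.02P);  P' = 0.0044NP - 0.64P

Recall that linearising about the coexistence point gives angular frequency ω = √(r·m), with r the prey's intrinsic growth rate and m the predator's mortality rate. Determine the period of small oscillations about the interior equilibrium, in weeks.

Here r = 0.41 and m = 0.64, so r·m = 0.262.
ω = √0.262 = 0.512 per week, hence T = 2π/ω ≈ 12.3 weeks.

T ≈ 12.3 weeks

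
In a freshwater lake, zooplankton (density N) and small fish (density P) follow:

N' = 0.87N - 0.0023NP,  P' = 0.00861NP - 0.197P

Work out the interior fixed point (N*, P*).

Set dP/dt = 0 with P > 0: 0.00861N - 0.197 = 0, so N* = 0.197/0.00861 = 22.9.
Set dN/dt = 0 with N > 0: 0.87 - 0.0023P = 0, so P* = 0.87/0.0023 = 378.

N* ≈ 22.9, P* ≈ 378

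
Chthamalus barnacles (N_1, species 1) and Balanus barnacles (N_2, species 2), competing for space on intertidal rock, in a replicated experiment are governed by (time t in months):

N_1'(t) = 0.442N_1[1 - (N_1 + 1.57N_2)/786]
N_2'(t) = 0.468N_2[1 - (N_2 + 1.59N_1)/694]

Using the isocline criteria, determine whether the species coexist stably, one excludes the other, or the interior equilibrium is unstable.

unstable coexistence (outcome depends on initial conditions)

Compare the nullcline intercepts: K1/α12 = 786/1.57 = 501 < K2 = 694; K2/α21 = 694/1.59 = 436 < K1 = 786.
Since both are reversed, neither can invade when rare; the interior point is a saddle.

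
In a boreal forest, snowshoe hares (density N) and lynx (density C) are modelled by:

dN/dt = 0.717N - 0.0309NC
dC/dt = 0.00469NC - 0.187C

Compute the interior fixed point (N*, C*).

Set dC/dt = 0 with C > 0: 0.00469N - 0.187 = 0, so N* = 0.187/0.00469 = 39.9.
Set dN/dt = 0 with N > 0: 0.717 - 0.0309C = 0, so C* = 0.717/0.0309 = 23.2.

N* ≈ 39.9, C* ≈ 23.2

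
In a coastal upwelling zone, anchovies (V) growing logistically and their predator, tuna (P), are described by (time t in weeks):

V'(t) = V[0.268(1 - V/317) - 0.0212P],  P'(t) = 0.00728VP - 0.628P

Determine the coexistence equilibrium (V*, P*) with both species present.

From dP/dt = 0 with P > 0: 0.00728V* = 0.628, so V* = 86.3.
Substitute into dV/dt = 0: 0.268(1 - 86.3/317) = 0.0212P*.
The bracket is 0.728, giving P* = 0.195/0.0212 = 9.2.

V* ≈ 86.3, P* ≈ 9.2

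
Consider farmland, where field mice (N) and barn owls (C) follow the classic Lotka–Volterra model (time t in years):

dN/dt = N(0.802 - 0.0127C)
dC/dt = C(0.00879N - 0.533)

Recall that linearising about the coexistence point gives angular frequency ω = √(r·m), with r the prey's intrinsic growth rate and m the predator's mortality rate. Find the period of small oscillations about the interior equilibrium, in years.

T ≈ 9.61 years

Here r = 0.802 and m = 0.533, so r·m = 0.427.
ω = √0.427 = 0.654 per year, hence T = 2π/ω ≈ 9.61 years.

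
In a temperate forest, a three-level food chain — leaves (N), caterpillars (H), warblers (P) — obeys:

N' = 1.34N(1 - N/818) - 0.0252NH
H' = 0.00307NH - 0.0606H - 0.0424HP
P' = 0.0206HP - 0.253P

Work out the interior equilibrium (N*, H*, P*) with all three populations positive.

From dP/dt = 0: 0.0206H* = 0.253, so H* = 12.3.
From dN/dt = 0: 1.34(1 - N*/818) = 0.0252·12.3, giving N* = 818·(1 - 0.231) = 629.
From dH/dt = 0: 0.00307·629 - 0.0606 = 0.0424P*, so P* = 1.87/0.0424 = 44.1.

N* ≈ 629, H* ≈ 12.3, P* ≈ 44.1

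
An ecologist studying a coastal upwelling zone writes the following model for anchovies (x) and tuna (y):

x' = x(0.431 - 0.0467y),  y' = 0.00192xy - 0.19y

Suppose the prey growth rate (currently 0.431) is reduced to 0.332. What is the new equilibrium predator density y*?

y* ≈ 7.11

At the interior fixed point, setting dx/dt = 0 with x > 0 fixes y* = (prey growth rate)/(xy coefficient) — independent of the other coefficients.
With the change, y* = 0.332/0.0467 = 7.11; it falls from 9.23.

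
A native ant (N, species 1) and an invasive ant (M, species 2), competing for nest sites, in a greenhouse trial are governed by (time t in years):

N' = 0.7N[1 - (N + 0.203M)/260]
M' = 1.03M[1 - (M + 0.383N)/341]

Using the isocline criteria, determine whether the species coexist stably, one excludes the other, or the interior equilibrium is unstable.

Compare the nullcline intercepts: K1/α12 = 260/0.203 = 1280 > K2 = 341; K2/α21 = 341/0.383 = 890 > K1 = 260.
Since both inequalities hold, each species can invade when rare, so the interior equilibrium is stable.

stable coexistence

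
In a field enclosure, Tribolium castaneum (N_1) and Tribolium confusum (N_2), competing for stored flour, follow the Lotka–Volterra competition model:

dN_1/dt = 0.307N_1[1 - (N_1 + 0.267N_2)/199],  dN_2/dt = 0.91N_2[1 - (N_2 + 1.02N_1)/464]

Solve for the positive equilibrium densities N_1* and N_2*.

N_1* ≈ 103, N_2* ≈ 359

Setting both brackets to zero gives the nullclines N_1 + 0.267N_2 = 199 and 1.02N_1 + N_2 = 464.
Substituting N_2 = 464 - 1.02N_1 into the first: N_1(1 - 0.267·1.02) = 199 - 0.267·464.
So N_1* = 75.1/0.728 = 103, and then N_2* = 464 - 1.02·103 = 359.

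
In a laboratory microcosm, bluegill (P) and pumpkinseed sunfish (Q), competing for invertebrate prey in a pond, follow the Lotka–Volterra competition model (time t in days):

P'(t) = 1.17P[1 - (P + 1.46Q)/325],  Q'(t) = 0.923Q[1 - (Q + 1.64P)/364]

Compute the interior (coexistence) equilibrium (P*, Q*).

P* ≈ 148, Q* ≈ 121

Setting both brackets to zero gives the nullclines P + 1.46Q = 325 and 1.64P + Q = 364.
Substituting Q = 364 - 1.64P into the first: P(1 - 1.46·1.64) = 325 - 1.46·364.
So P* = -206/-1.39 = 148, and then Q* = 364 - 1.64·148 = 121.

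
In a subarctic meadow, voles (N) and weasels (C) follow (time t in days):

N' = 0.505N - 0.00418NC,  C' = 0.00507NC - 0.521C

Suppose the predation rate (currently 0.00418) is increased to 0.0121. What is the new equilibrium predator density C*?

At the interior fixed point, setting dN/dt = 0 with N > 0 fixes C* = (prey growth rate)/(NC coefficient) — independent of the other coefficients.
With the change, C* = 0.505/0.0121 = 41.7; it falls from 121.

C* ≈ 41.7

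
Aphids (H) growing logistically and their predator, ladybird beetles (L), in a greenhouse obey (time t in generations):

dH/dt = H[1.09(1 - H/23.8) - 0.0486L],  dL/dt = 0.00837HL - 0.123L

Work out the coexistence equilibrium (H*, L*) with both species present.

From dL/dt = 0 with L > 0: 0.00837H* = 0.123, so H* = 14.7.
Substitute into dH/dt = 0: 1.09(1 - 14.7/23.8) = 0.0486L*.
The bracket is 0.383, giving L* = 0.417/0.0486 = 8.58.

H* ≈ 14.7, L* ≈ 8.58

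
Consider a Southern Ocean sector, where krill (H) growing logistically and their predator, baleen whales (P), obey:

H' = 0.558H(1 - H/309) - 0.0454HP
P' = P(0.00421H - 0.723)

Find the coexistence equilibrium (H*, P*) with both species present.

From dP/dt = 0 with P > 0: 0.00421H* = 0.723, so H* = 172.
Substitute into dH/dt = 0: 0.558(1 - 172/309) = 0.0454P*.
The bracket is 0.444, giving P* = 0.248/0.0454 = 5.46.

H* ≈ 172, P* ≈ 5.46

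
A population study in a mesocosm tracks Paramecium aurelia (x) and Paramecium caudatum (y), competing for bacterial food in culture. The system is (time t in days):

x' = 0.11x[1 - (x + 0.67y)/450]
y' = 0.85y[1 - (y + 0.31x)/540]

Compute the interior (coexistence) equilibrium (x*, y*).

x* ≈ 111, y* ≈ 505

Setting both brackets to zero gives the nullclines x + 0.67y = 450 and 0.31x + y = 540.
Substituting y = 540 - 0.31x into the first: x(1 - 0.67·0.31) = 450 - 0.67·540.
So x* = 88.2/0.792 = 111, and then y* = 540 - 0.31·111 = 505.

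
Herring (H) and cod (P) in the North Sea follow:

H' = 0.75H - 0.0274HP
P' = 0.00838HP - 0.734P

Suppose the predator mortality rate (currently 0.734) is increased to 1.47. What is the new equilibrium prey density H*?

H* ≈ 175

At the interior fixed point, setting dP/dt = 0 with P > 0 fixes H* = (predator death rate)/(HP coefficient) — independent of the other coefficients.
With the change, H* = 1.47/0.00838 = 175; it rises from 87.6.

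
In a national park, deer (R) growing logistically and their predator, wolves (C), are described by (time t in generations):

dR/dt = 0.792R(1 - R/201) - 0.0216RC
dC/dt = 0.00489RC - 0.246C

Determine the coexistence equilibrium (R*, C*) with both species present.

R* ≈ 50.3, C* ≈ 27.5

From dC/dt = 0 with C > 0: 0.00489R* = 0.246, so R* = 50.3.
Substitute into dR/dt = 0: 0.792(1 - 50.3/201) = 0.0216C*.
The bracket is 0.75, giving C* = 0.594/0.0216 = 27.5.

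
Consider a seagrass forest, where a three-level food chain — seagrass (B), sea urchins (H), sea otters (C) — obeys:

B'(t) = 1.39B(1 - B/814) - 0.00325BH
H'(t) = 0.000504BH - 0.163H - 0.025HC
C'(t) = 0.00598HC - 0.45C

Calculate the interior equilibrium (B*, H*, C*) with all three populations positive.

B* ≈ 671, H* ≈ 75.3, C* ≈ 7

From dC/dt = 0: 0.00598H* = 0.45, so H* = 75.3.
From dB/dt = 0: 1.39(1 - B*/814) = 0.00325·75.3, giving B* = 814·(1 - 0.176) = 671.
From dH/dt = 0: 0.000504·671 - 0.163 = 0.025C*, so C* = 0.175/0.025 = 7.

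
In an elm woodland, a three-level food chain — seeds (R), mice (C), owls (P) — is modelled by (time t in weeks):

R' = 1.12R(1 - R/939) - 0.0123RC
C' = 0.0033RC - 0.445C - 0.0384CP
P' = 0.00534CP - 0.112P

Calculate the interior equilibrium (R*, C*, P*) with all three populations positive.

R* ≈ 723, C* ≈ 21, P* ≈ 50.5

From dP/dt = 0: 0.00534C* = 0.112, so C* = 21.
From dR/dt = 0: 1.12(1 - R*/939) = 0.0123·21, giving R* = 939·(1 - 0.23) = 723.
From dC/dt = 0: 0.0033·723 - 0.445 = 0.0384P*, so P* = 1.94/0.0384 = 50.5.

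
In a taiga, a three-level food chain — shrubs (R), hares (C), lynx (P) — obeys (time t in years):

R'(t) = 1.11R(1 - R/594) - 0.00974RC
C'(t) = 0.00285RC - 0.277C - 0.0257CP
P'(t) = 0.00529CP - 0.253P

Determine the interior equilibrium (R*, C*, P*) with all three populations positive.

R* ≈ 345, C* ≈ 47.8, P* ≈ 27.4

From dP/dt = 0: 0.00529C* = 0.253, so C* = 47.8.
From dR/dt = 0: 1.11(1 - R*/594) = 0.00974·47.8, giving R* = 594·(1 - 0.42) = 345.
From dC/dt = 0: 0.00285·345 - 0.277 = 0.0257P*, so P* = 0.705/0.0257 = 27.4.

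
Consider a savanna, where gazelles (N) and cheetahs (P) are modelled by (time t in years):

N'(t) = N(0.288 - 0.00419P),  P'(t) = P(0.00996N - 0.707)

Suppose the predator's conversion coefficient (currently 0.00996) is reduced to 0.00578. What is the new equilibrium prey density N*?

At the interior fixed point, setting dP/dt = 0 with P > 0 fixes N* = (predator death rate)/(NP coefficient) — independent of the other coefficients.
With the change, N* = 0.707/0.00578 = 122; it rises from 71.

N* ≈ 122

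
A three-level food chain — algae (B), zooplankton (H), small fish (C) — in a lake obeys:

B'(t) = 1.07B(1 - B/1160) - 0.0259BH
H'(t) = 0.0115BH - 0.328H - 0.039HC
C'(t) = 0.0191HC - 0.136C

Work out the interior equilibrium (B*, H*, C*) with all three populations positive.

B* ≈ 960, H* ≈ 7.12, C* ≈ 275

From dC/dt = 0: 0.0191H* = 0.136, so H* = 7.12.
From dB/dt = 0: 1.07(1 - B*/1160) = 0.0259·7.12, giving B* = 1160·(1 - 0.172) = 960.
From dH/dt = 0: 0.0115·960 - 0.328 = 0.039C*, so C* = 10.7/0.039 = 275.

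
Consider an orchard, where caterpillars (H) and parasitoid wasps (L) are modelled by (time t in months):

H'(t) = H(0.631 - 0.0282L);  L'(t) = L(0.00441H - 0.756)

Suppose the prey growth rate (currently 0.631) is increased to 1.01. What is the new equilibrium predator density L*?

L* ≈ 35.8

At the interior fixed point, setting dH/dt = 0 with H > 0 fixes L* = (prey growth rate)/(HL coefficient) — independent of the other coefficients.
With the change, L* = 1.01/0.0282 = 35.8; it rises from 22.4.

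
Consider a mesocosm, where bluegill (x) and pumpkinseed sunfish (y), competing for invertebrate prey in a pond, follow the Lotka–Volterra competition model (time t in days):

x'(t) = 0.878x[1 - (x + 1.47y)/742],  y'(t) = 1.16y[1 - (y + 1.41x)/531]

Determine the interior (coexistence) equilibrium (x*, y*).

Setting both brackets to zero gives the nullclines x + 1.47y = 742 and 1.41x + y = 531.
Substituting y = 531 - 1.41x into the first: x(1 - 1.47·1.41) = 742 - 1.47·531.
So x* = -38.6/-1.07 = 36, and then y* = 531 - 1.41·36 = 480.

x* ≈ 36, y* ≈ 480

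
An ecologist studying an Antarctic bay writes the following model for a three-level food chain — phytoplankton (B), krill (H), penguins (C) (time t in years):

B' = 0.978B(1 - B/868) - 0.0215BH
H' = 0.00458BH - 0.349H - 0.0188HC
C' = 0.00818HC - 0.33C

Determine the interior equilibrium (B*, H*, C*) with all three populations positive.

From dC/dt = 0: 0.00818H* = 0.33, so H* = 40.3.
From dB/dt = 0: 0.978(1 - B*/868) = 0.0215·40.3, giving B* = 868·(1 - 0.887) = 98.2.
From dH/dt = 0: 0.00458·98.2 - 0.349 = 0.0188C*, so C* = 0.101/0.0188 = 5.36.

B* ≈ 98.2, H* ≈ 40.3, C* ≈ 5.36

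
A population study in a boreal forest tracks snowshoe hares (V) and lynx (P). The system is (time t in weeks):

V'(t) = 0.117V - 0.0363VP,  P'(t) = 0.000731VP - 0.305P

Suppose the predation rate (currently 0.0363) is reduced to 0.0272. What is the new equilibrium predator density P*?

At the interior fixed point, setting dV/dt = 0 with V > 0 fixes P* = (prey growth rate)/(VP coefficient) — independent of the other coefficients.
With the change, P* = 0.117/0.0272 = 4.3; it rises from 3.22.

P* ≈ 4.3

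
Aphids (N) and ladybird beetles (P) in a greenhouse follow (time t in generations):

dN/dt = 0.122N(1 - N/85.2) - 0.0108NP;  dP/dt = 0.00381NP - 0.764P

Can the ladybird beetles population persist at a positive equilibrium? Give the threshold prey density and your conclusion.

The predator equation gives dP/dt > 0 only when N > 0.764/0.00381 = 201.
Without the predator, N → K = 85.2. Since 85.2 < 201, the predator cannot invade.

Threshold N = 201; K < 201, so no, the predator goes extinct.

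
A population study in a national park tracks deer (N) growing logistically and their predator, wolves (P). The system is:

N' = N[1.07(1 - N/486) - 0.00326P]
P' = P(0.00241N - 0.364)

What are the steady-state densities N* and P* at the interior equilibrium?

N* ≈ 151, P* ≈ 226

From dP/dt = 0 with P > 0: 0.00241N* = 0.364, so N* = 151.
Substitute into dN/dt = 0: 1.07(1 - 151/486) = 0.00326P*.
The bracket is 0.689, giving P* = 0.737/0.00326 = 226.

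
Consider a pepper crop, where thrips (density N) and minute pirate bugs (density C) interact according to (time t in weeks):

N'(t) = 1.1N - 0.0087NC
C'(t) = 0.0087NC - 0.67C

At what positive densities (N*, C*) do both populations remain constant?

N* ≈ 77, C* ≈ 126

Set dC/dt = 0 with C > 0: 0.0087N - 0.67 = 0, so N* = 0.67/0.0087 = 77.
Set dN/dt = 0 with N > 0: 1.1 - 0.0087C = 0, so C* = 1.1/0.0087 = 126.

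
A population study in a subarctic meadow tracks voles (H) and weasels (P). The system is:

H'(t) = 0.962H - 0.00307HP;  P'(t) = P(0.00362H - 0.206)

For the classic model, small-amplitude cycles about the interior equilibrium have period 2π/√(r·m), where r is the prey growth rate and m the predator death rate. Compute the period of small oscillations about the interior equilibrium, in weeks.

Here r = 0.962 and m = 0.206, so r·m = 0.198.
ω = √0.198 = 0.445 per week, hence T = 2π/ω ≈ 14.1 weeks.

T ≈ 14.1 weeks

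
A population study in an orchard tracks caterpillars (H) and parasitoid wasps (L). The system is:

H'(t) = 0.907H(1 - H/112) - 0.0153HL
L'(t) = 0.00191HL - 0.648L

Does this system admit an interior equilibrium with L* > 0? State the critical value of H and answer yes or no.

The predator equation gives dL/dt > 0 only when H > 0.648/0.00191 = 339.
Without the predator, H → K = 112. Since 112 < 339, the predator cannot invade.

Threshold H = 339; K < 339, so no, the predator goes extinct.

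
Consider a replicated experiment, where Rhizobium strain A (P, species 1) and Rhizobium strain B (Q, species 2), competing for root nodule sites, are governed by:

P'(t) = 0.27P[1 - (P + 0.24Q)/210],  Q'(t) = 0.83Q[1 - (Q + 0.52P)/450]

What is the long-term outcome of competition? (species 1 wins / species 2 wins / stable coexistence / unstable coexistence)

stable coexistence

Compare the nullcline intercepts: K1/α12 = 210/0.24 = 875 > K2 = 450; K2/α21 = 450/0.52 = 865 > K1 = 210.
Since both inequalities hold, each species can invade when rare, so the interior equilibrium is stable.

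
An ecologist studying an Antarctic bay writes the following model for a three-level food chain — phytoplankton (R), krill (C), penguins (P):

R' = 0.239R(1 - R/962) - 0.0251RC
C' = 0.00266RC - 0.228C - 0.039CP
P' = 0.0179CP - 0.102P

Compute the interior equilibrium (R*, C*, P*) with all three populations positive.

From dP/dt = 0: 0.0179C* = 0.102, so C* = 5.7.
From dR/dt = 0: 0.239(1 - R*/962) = 0.0251·5.7, giving R* = 962·(1 - 0.598) = 386.
From dC/dt = 0: 0.00266·386 - 0.228 = 0.039P*, so P* = 0.8/0.039 = 20.5.

R* ≈ 386, C* ≈ 5.7, P* ≈ 20.5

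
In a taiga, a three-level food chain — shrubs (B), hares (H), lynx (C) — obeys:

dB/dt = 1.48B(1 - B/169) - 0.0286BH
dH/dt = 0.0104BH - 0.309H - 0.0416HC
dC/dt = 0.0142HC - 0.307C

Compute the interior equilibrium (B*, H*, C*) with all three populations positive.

B* ≈ 98.4, H* ≈ 21.6, C* ≈ 17.2

From dC/dt = 0: 0.0142H* = 0.307, so H* = 21.6.
From dB/dt = 0: 1.48(1 - B*/169) = 0.0286·21.6, giving B* = 169·(1 - 0.418) = 98.4.
From dH/dt = 0: 0.0104·98.4 - 0.309 = 0.0416C*, so C* = 0.714/0.0416 = 17.2.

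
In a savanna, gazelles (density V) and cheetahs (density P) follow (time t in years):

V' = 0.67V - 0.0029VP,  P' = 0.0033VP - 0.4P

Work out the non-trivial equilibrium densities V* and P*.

V* ≈ 121, P* ≈ 231

Set dP/dt = 0 with P > 0: 0.0033V - 0.4 = 0, so V* = 0.4/0.0033 = 121.
Set dV/dt = 0 with V > 0: 0.67 - 0.0029P = 0, so P* = 0.67/0.0029 = 231.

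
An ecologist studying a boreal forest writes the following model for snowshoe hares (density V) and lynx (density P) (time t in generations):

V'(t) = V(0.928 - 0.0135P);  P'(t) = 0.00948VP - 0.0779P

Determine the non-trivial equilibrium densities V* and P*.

Set dP/dt = 0 with P > 0: 0.00948V - 0.0779 = 0, so V* = 0.0779/0.00948 = 8.22.
Set dV/dt = 0 with V > 0: 0.928 - 0.0135P = 0, so P* = 0.928/0.0135 = 68.7.

V* ≈ 8.22, P* ≈ 68.7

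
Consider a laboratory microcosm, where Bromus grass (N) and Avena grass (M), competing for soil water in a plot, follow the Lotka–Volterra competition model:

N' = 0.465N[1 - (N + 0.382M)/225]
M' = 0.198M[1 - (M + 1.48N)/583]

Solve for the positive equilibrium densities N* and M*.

Setting both brackets to zero gives the nullclines N + 0.382M = 225 and 1.48N + M = 583.
Substituting M = 583 - 1.48N into the first: N(1 - 0.382·1.48) = 225 - 0.382·583.
So N* = 2.29/0.435 = 5.28, and then M* = 583 - 1.48·5.28 = 575.

N* ≈ 5.28, M* ≈ 575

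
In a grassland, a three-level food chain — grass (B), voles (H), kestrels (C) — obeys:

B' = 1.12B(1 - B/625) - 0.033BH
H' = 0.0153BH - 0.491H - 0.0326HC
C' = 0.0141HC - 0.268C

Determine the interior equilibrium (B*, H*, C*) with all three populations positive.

B* ≈ 275, H* ≈ 19, C* ≈ 114

From dC/dt = 0: 0.0141H* = 0.268, so H* = 19.
From dB/dt = 0: 1.12(1 - B*/625) = 0.033·19, giving B* = 625·(1 - 0.56) = 275.
From dH/dt = 0: 0.0153·275 - 0.491 = 0.0326C*, so C* = 3.72/0.0326 = 114.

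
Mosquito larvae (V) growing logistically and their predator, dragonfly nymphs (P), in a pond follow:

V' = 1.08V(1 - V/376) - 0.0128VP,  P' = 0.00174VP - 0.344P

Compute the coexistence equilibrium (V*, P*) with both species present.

From dP/dt = 0 with P > 0: 0.00174V* = 0.344, so V* = 198.
Substitute into dV/dt = 0: 1.08(1 - 198/376) = 0.0128P*.
The bracket is 0.474, giving P* = 0.512/0.0128 = 40.

V* ≈ 198, P* ≈ 40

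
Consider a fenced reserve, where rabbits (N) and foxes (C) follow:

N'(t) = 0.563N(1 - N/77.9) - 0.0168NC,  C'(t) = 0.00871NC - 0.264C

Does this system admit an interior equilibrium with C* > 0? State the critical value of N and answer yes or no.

The predator equation gives dC/dt > 0 only when N > 0.264/0.00871 = 30.3.
Without the predator, N → K = 77.9. Since 77.9 > 30.3, the predator can invade and persist.

Threshold N = 30.3; K > 30.3, so yes, the predator persists.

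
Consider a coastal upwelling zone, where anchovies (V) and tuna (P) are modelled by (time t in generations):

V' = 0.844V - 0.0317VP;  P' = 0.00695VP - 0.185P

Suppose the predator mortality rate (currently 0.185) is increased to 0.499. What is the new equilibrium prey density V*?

At the interior fixed point, setting dP/dt = 0 with P > 0 fixes V* = (predator death rate)/(VP coefficient) — independent of the other coefficients.
With the change, V* = 0.499/0.00695 = 71.8; it rises from 26.6.

V* ≈ 71.8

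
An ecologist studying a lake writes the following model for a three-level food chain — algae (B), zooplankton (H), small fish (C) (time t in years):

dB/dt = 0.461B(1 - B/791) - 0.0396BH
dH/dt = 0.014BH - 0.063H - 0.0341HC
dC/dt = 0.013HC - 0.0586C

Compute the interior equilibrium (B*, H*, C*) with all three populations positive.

B* ≈ 485, H* ≈ 4.51, C* ≈ 197

From dC/dt = 0: 0.013H* = 0.0586, so H* = 4.51.
From dB/dt = 0: 0.461(1 - B*/791) = 0.0396·4.51, giving B* = 791·(1 - 0.387) = 485.
From dH/dt = 0: 0.014·485 - 0.063 = 0.0341C*, so C* = 6.72/0.0341 = 197.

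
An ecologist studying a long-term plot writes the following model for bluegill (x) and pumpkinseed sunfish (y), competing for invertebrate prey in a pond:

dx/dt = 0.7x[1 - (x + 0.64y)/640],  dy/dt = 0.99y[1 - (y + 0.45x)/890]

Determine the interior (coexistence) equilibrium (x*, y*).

Setting both brackets to zero gives the nullclines x + 0.64y = 640 and 0.45x + y = 890.
Substituting y = 890 - 0.45x into the first: x(1 - 0.64·0.45) = 640 - 0.64·890.
So x* = 70.4/0.712 = 98.9, and then y* = 890 - 0.45·98.9 = 846.

x* ≈ 98.9, y* ≈ 846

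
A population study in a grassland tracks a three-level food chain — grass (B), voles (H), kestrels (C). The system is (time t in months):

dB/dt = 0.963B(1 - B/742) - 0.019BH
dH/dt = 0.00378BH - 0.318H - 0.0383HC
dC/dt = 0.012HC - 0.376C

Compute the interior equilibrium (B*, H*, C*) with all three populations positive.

B* ≈ 283, H* ≈ 31.3, C* ≈ 19.7

From dC/dt = 0: 0.012H* = 0.376, so H* = 31.3.
From dB/dt = 0: 0.963(1 - B*/742) = 0.019·31.3, giving B* = 742·(1 - 0.618) = 283.
From dH/dt = 0: 0.00378·283 - 0.318 = 0.0383C*, so C* = 0.753/0.0383 = 19.7.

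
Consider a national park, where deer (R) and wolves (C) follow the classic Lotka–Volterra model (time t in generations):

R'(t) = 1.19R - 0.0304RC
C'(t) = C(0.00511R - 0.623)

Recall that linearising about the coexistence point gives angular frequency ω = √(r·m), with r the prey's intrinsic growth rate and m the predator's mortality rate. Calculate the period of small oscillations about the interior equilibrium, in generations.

T ≈ 7.3 generations

Here r = 1.19 and m = 0.623, so r·m = 0.741.
ω = √0.741 = 0.861 per generation, hence T = 2π/ω ≈ 7.3 generations.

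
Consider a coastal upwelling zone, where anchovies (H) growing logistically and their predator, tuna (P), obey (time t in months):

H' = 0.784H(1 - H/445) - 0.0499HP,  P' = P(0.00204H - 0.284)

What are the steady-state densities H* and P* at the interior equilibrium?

From dP/dt = 0 with P > 0: 0.00204H* = 0.284, so H* = 139.
Substitute into dH/dt = 0: 0.784(1 - 139/445) = 0.0499P*.
The bracket is 0.687, giving P* = 0.539/0.0499 = 10.8.

H* ≈ 139, P* ≈ 10.8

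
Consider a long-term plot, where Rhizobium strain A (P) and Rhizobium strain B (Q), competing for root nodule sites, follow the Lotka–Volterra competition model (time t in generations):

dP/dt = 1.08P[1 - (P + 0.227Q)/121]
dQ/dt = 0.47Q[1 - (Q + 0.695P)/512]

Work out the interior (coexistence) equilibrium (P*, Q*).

P* ≈ 5.67, Q* ≈ 508

Setting both brackets to zero gives the nullclines P + 0.227Q = 121 and 0.695P + Q = 512.
Substituting Q = 512 - 0.695P into the first: P(1 - 0.227·0.695) = 121 - 0.227·512.
So P* = 4.78/0.842 = 5.67, and then Q* = 512 - 0.695·5.67 = 508.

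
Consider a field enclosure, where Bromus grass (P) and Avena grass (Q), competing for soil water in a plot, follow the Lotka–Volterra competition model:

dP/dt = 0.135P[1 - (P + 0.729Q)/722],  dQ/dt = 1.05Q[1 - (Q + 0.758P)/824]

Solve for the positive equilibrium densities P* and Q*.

Setting both brackets to zero gives the nullclines P + 0.729Q = 722 and 0.758P + Q = 824.
Substituting Q = 824 - 0.758P into the first: P(1 - 0.729·0.758) = 722 - 0.729·824.
So P* = 121/0.447 = 271, and then Q* = 824 - 0.758·271 = 618.

P* ≈ 271, Q* ≈ 618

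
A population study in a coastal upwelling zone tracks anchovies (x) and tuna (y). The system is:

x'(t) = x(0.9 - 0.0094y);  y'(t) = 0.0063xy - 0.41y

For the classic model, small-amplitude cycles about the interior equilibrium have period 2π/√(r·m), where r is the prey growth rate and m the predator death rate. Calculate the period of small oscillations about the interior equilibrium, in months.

T ≈ 10.3 months

Here r = 0.9 and m = 0.41, so r·m = 0.369.
ω = √0.369 = 0.607 per month, hence T = 2π/ω ≈ 10.3 months.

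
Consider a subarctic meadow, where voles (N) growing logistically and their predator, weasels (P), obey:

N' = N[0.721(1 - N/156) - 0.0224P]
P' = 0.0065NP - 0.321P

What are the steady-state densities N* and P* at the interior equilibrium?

N* ≈ 49.4, P* ≈ 22

From dP/dt = 0 with P > 0: 0.0065N* = 0.321, so N* = 49.4.
Substitute into dN/dt = 0: 0.721(1 - 49.4/156) = 0.0224P*.
The bracket is 0.683, giving P* = 0.493/0.0224 = 22.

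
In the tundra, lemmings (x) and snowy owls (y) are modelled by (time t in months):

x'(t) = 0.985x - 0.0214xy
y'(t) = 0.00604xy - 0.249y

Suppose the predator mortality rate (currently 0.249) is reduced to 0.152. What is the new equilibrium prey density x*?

x* ≈ 25.2

At the interior fixed point, setting dy/dt = 0 with y > 0 fixes x* = (predator death rate)/(xy coefficient) — independent of the other coefficients.
With the change, x* = 0.152/0.00604 = 25.2; it falls from 41.2.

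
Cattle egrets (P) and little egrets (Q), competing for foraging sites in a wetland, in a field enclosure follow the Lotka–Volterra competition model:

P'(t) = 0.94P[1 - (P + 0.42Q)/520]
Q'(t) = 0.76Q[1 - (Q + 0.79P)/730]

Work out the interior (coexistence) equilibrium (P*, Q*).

Setting both brackets to zero gives the nullclines P + 0.42Q = 520 and 0.79P + Q = 730.
Substituting Q = 730 - 0.79P into the first: P(1 - 0.42·0.79) = 520 - 0.42·730.
So P* = 213/0.668 = 319, and then Q* = 730 - 0.79·319 = 478.

P* ≈ 319, Q* ≈ 478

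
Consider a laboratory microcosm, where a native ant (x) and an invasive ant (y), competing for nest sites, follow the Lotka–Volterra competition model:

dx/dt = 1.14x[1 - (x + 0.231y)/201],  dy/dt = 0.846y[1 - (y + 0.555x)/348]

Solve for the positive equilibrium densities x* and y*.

x* ≈ 138, y* ≈ 271

Setting both brackets to zero gives the nullclines x + 0.231y = 201 and 0.555x + y = 348.
Substituting y = 348 - 0.555x into the first: x(1 - 0.231·0.555) = 201 - 0.231·348.
So x* = 121/0.872 = 138, and then y* = 348 - 0.555·138 = 271.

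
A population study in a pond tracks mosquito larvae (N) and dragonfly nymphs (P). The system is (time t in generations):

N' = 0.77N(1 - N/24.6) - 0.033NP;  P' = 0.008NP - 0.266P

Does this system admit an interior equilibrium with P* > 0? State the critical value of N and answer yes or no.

The predator equation gives dP/dt > 0 only when N > 0.266/0.008 = 33.2.
Without the predator, N → K = 24.6. Since 24.6 < 33.2, the predator cannot invade.

Threshold N = 33.2; K < 33.2, so no, the predator goes extinct.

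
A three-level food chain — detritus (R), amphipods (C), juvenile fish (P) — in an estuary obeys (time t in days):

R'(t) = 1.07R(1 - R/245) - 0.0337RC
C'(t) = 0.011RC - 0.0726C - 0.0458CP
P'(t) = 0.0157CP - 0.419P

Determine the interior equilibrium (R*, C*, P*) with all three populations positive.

R* ≈ 39.1, C* ≈ 26.7, P* ≈ 7.8

From dP/dt = 0: 0.0157C* = 0.419, so C* = 26.7.
From dR/dt = 0: 1.07(1 - R*/245) = 0.0337·26.7, giving R* = 245·(1 - 0.841) = 39.1.
From dC/dt = 0: 0.011·39.1 - 0.0726 = 0.0458P*, so P* = 0.357/0.0458 = 7.8.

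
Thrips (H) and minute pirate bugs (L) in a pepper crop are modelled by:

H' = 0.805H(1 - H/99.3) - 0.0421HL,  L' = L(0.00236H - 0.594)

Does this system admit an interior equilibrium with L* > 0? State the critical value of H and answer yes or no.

Threshold H = 252; K < 252, so no, the predator goes extinct.

The predator equation gives dL/dt > 0 only when H > 0.594/0.00236 = 252.
Without the predator, H → K = 99.3. Since 99.3 < 252, the predator cannot invade.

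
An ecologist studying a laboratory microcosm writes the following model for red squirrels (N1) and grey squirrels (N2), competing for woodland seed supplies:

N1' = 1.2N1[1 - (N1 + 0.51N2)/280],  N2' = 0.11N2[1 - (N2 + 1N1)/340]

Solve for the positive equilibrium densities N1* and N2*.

Setting both brackets to zero gives the nullclines N1 + 0.51N2 = 280 and 1N1 + N2 = 340.
Substituting N2 = 340 - 1N1 into the first: N1(1 - 0.51·1) = 280 - 0.51·340.
So N1* = 107/0.49 = 218, and then N2* = 340 - 1·218 = 122.

N1* ≈ 218, N2* ≈ 122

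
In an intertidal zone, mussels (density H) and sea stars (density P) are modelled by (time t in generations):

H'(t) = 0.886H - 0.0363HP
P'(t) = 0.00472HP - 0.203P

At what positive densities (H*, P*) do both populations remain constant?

H* ≈ 43, P* ≈ 24.4

Set dP/dt = 0 with P > 0: 0.00472H - 0.203 = 0, so H* = 0.203/0.00472 = 43.
Set dH/dt = 0 with H > 0: 0.886 - 0.0363P = 0, so P* = 0.886/0.0363 = 24.4.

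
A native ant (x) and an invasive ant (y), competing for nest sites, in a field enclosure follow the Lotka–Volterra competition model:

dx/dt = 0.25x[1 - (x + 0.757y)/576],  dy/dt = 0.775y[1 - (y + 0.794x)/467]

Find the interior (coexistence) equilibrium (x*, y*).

Setting both brackets to zero gives the nullclines x + 0.757y = 576 and 0.794x + y = 467.
Substituting y = 467 - 0.794x into the first: x(1 - 0.757·0.794) = 576 - 0.757·467.
So x* = 222/0.399 = 558, and then y* = 467 - 0.794·558 = 24.2.

x* ≈ 558, y* ≈ 24.2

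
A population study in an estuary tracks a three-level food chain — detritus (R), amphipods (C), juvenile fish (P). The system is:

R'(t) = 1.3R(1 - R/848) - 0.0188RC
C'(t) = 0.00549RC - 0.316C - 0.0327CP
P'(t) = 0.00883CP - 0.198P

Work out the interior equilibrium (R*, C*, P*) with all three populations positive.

From dP/dt = 0: 0.00883C* = 0.198, so C* = 22.4.
From dR/dt = 0: 1.3(1 - R*/848) = 0.0188·22.4, giving R* = 848·(1 - 0.324) = 573.
From dC/dt = 0: 0.00549·573 - 0.316 = 0.0327P*, so P* = 2.83/0.0327 = 86.5.

R* ≈ 573, C* ≈ 22.4, P* ≈ 86.5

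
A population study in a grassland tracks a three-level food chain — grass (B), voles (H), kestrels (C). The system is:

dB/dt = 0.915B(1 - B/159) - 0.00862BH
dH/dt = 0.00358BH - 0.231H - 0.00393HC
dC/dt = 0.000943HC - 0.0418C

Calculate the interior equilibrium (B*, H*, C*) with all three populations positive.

B* ≈ 92.6, H* ≈ 44.3, C* ≈ 25.6

From dC/dt = 0: 0.000943H* = 0.0418, so H* = 44.3.
From dB/dt = 0: 0.915(1 - B*/159) = 0.00862·44.3, giving B* = 159·(1 - 0.418) = 92.6.
From dH/dt = 0: 0.00358·92.6 - 0.231 = 0.00393C*, so C* = 0.101/0.00393 = 25.6.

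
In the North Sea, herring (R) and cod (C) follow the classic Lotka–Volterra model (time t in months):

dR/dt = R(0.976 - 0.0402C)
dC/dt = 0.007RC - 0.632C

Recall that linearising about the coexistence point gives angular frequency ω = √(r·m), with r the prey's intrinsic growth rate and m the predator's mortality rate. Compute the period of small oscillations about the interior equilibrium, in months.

Here r = 0.976 and m = 0.632, so r·m = 0.617.
ω = √0.617 = 0.785 per month, hence T = 2π/ω ≈ 8 months.

T ≈ 8 months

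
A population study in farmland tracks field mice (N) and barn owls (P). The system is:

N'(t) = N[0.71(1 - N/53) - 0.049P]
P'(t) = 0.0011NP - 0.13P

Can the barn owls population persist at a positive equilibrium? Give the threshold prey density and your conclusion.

Threshold N = 118; K < 118, so no, the predator goes extinct.

The predator equation gives dP/dt > 0 only when N > 0.13/0.0011 = 118.
Without the predator, N → K = 53. Since 53 < 118, the predator cannot invade.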